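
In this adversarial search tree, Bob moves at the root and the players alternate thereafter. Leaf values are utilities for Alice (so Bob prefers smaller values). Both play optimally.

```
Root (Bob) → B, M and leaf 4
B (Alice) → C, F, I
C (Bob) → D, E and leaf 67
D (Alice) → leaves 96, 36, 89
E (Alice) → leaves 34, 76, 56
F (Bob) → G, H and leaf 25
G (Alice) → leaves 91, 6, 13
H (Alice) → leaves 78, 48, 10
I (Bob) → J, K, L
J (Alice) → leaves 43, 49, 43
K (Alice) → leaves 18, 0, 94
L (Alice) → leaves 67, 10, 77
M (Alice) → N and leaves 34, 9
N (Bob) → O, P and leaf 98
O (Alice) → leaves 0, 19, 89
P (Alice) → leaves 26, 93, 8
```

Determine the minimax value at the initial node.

4

D (Alice): max(96, 36, 89) = 96
E (Alice): max(34, 76, 56) = 76
C (Bob): min(96, 76, 67) = 67
G (Alice): max(91, 6, 13) = 91
H (Alice): max(78, 48, 10) = 78
F (Bob): min(91, 78, 25) = 25
J (Alice): max(43, 49, 43) = 49
K (Alice): max(18, 0, 94) = 94
L (Alice): max(67, 10, 77) = 77
I (Bob): min(49, 94, 77) = 49
B (Alice): max(67, 25, 49) = 67
O (Alice): max(0, 19, 89) = 89
P (Alice): max(26, 93, 8) = 93
N (Bob): min(89, 93, 98) = 89
M (Alice): max(89, 34, 9) = 89
Root (Bob): min(67, 89, 4) = 4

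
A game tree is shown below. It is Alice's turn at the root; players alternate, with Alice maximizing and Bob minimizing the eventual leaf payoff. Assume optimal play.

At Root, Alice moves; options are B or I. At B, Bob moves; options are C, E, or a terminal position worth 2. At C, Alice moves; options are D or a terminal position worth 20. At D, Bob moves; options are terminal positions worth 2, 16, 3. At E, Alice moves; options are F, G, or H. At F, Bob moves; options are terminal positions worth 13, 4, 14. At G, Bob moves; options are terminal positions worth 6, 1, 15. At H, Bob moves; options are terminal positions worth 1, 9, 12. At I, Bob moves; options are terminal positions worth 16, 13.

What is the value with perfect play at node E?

4

F: min(13, 4, 14) = 4
G: min(6, 1, 15) = 1
H: min(1, 9, 12) = 1
E: max(4, 1, 1) = 4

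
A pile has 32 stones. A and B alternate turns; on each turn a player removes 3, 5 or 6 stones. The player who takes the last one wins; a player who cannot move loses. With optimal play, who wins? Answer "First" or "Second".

First

Mark each pile size as W (mover wins) or L (mover loses):
i:   0  1  2  3  4  5  6  7  8  9 10 11 12 13 14 15 16 17 18 19 20 21 22 23 24 25 26 27 28 29 30 31 32
     L  L  L  W  W  W  W  W  W  L  L  L  W  W  W  W  W  W  L  L  L  W  W  W  W  W  W  L  L  L  W  W  W
Position 32 is W, so the first player wins.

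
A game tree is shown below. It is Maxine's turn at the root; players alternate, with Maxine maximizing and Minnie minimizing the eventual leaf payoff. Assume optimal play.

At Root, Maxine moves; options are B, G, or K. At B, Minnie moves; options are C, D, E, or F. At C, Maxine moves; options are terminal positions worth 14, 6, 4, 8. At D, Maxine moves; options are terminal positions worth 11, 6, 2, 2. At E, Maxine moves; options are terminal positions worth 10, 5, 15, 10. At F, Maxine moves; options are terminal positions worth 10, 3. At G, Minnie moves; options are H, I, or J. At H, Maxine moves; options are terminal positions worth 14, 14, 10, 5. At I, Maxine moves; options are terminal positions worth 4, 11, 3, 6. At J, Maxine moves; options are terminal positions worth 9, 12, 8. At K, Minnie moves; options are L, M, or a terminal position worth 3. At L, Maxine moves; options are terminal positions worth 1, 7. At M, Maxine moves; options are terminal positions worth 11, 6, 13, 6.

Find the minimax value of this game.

C (Maxine): max(14, 6, 4, 8) = 14
D (Maxine): max(11, 6, 2, 2) = 11
E (Maxine): max(10, 5, 15, 10) = 15
F (Maxine): max(10, 3) = 10
B (Minnie): min(14, 11, 15, 10) = 10
H (Maxine): max(14, 14, 10, 5) = 14
I (Maxine): max(4, 11, 3, 6) = 11
J (Maxine): max(9, 12, 8) = 12
G (Minnie): min(14, 11, 12) = 11
L (Maxine): max(1, 7) = 7
M (Maxine): max(11, 6, 13, 6) = 13
K (Minnie): min(7, 13, 3) = 3
Root (Maxine): max(10, 11, 3) = 11

11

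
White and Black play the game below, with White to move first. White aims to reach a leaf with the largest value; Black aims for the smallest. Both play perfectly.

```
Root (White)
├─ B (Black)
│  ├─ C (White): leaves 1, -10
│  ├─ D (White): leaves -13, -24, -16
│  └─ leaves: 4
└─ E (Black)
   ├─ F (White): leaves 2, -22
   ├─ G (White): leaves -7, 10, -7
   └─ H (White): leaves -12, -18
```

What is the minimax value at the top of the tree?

-12

C (White): max(1, -10) = 1
D (White): max(-13, -24, -16) = -13
B (Black): min(1, -13, 4) = -13
F (White): max(2, -22) = 2
G (White): max(-7, 10, -7) = 10
H (White): max(-12, -18) = -12
E (Black): min(2, 10, -12) = -12
Root (White): max(-13, -12) = -12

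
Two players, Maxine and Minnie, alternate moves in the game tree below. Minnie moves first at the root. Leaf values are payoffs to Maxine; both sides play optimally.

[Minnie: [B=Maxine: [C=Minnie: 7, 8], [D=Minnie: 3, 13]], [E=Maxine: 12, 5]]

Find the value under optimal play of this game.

C (Minnie): min(7, 8) = 7
D (Minnie): min(3, 13) = 3
B (Maxine): max(7, 3) = 7
E (Maxine): max(12, 5) = 12
Root (Minnie): min(7, 12) = 7

7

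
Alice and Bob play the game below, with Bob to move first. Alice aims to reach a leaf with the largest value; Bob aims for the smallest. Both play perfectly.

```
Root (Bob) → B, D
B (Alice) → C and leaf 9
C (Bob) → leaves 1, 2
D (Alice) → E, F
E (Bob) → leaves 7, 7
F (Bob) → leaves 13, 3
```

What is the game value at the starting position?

7

C (Bob): min(1, 2) = 1
B (Alice): max(1, 9) = 9
E (Bob): min(7, 7) = 7
F (Bob): min(13, 3) = 3
D (Alice): max(7, 3) = 7
Root (Bob): min(9, 7) = 7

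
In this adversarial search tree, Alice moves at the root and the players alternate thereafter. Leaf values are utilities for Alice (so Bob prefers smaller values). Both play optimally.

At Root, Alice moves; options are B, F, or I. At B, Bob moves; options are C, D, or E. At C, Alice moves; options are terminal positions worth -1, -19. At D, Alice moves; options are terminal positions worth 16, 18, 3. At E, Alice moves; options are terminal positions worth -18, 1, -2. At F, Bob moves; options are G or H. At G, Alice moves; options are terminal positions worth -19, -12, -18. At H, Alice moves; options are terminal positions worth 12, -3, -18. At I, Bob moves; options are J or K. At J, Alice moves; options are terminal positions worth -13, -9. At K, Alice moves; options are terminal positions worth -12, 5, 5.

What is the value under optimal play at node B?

-1

C: max(-1, -19) = -1
D: max(16, 18, 3) = 18
E: max(-18, 1, -2) = 1
B: min(-1, 18, 1) = -1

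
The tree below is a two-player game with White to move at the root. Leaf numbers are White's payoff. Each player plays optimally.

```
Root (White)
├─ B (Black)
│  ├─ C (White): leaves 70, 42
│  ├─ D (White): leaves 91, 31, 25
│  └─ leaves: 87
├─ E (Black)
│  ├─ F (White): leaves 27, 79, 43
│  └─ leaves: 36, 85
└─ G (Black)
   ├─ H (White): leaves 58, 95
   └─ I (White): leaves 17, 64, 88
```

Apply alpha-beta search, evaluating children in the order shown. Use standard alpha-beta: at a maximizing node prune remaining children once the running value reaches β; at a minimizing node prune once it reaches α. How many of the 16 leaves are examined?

C [α=-∞,β=+∞]: v=70
D [α=-∞,β=70]: v=91 after child 1 ≥ β → β-cutoff, skip 2
B [α=-∞,β=+∞]: v=70
F [α=70,β=+∞]: v=79
E [α=70,β=+∞]: v=36 after child 2 ≤ α → α-cutoff, skip 1
H [α=70,β=+∞]: v=95
I [α=70,β=95]: v=88
G [α=70,β=+∞]: v=88
Root [α=-∞,β=+∞]: v=88
Leaves evaluated: 13 of 16.

13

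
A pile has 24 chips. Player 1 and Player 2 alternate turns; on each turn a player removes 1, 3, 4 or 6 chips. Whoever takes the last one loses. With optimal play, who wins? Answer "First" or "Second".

Second

Mark each pile size as W (mover wins) or L (mover loses):
i:   0  1  2  3  4  5  6  7  8  9 10 11 12 13 14 15 16 17 18 19 20 21 22 23 24
     W  L  W  L  W  W  W  W  L  W  L  W  W  W  W  L  W  L  W  W  W  W  L  W  L
Position 24 is L, so the second player wins.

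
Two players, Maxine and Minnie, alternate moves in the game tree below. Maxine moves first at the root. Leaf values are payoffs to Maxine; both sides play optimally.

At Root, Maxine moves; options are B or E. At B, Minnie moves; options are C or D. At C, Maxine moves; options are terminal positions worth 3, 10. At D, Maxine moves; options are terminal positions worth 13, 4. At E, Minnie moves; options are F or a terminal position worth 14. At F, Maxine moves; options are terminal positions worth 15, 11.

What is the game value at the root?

C (Maxine): max(3, 10) = 10
D (Maxine): max(13, 4) = 13
B (Minnie): min(10, 13) = 10
F (Maxine): max(15, 11) = 15
E (Minnie): min(15, 14) = 14
Root (Maxine): max(10, 14) = 14

14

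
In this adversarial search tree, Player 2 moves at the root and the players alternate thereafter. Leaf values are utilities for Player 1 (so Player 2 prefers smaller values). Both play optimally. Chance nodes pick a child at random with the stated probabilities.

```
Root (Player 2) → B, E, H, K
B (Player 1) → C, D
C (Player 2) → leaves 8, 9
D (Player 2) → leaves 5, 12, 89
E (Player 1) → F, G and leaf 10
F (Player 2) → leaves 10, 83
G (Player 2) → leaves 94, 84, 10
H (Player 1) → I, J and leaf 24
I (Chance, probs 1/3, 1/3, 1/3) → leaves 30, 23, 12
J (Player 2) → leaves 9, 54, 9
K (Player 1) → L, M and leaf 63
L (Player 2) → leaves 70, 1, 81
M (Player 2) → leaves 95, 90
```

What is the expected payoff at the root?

C (Player 2): min(8, 9) = 8
D (Player 2): min(5, 12, 89) = 5
B (Player 1): max(8, 5) = 8
F (Player 2): min(10, 83) = 10
G (Player 2): min(94, 84, 10) = 10
E (Player 1): max(10, 10, 10) = 10
I (Chance): 1/3·30 + 1/3·23 + 1/3·12 = 21.67
J (Player 2): min(9, 54, 9) = 9
H (Player 1): max(21.67, 9, 24) = 24
L (Player 2): min(70, 1, 81) = 1
M (Player 2): min(95, 90) = 90
K (Player 1): max(1, 90, 63) = 90
Root (Player 2): min(8, 10, 24, 90) = 8

8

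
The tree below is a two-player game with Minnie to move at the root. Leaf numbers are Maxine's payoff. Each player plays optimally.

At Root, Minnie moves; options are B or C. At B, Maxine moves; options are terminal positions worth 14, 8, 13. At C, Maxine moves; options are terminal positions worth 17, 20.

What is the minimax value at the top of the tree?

14

B (Maxine): max(14, 8, 13) = 14
C (Maxine): max(17, 20) = 20
Root (Minnie): min(14, 20) = 14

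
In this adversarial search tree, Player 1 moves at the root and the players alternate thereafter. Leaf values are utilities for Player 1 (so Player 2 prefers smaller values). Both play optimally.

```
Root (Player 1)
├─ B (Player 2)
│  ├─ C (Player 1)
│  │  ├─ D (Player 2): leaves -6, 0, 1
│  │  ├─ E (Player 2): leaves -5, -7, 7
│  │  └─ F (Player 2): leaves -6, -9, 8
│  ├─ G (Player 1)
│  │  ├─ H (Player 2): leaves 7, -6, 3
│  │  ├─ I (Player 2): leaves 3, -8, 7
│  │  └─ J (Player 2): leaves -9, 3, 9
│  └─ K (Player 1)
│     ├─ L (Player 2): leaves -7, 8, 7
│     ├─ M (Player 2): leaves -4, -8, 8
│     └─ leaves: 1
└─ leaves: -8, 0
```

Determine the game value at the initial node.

D (Player 2): min(-6, 0, 1) = -6
E (Player 2): min(-5, -7, 7) = -7
F (Player 2): min(-6, -9, 8) = -9
C (Player 1): max(-6, -7, -9) = -6
H (Player 2): min(7, -6, 3) = -6
I (Player 2): min(3, -8, 7) = -8
J (Player 2): min(-9, 3, 9) = -9
G (Player 1): max(-6, -8, -9) = -6
L (Player 2): min(-7, 8, 7) = -7
M (Player 2): min(-4, -8, 8) = -8
K (Player 1): max(-7, -8, 1) = 1
B (Player 2): min(-6, -6, 1) = -6
Root (Player 1): max(-6, -8, 0) = 0

0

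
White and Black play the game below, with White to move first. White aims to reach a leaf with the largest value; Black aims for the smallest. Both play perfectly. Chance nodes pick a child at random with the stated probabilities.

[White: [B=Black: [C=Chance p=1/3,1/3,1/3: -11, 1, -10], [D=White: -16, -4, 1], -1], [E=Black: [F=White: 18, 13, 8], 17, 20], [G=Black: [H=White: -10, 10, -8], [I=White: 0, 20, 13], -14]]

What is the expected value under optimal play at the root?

17

C (Chance): 1/3·-11 + 1/3·1 + 1/3·-10 = -6.67
D (White): max(-16, -4, 1) = 1
B (Black): min(-6.67, 1, -1) = -6.67
F (White): max(18, 13, 8) = 18
E (Black): min(18, 17, 20) = 17
H (White): max(-10, 10, -8) = 10
I (White): max(0, 20, 13) = 20
G (Black): min(10, 20, -14) = -14
Root (White): max(-6.67, 17, -14) = 17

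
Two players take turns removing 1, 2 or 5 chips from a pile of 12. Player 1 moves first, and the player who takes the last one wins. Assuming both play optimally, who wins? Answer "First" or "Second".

Second

W/L table (W = player to move can force a win):
i:   0  1  2  3  4  5  6  7  8  9 10 11 12
     L  W  W  L  W  W  L  W  W  L  W  W  L
Position 12 is L, so the second player wins.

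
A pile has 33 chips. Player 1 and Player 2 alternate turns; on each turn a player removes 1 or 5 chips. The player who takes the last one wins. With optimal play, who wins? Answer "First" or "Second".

i:   0  1  2  3  4  5  6  7  8  9 10 11 12 13 14 15 16 17 18 19 20 21 22 23 24 25 26 27 28 29 30 31 32 33
     L  W  L  W  L  W  L  W  L  W  L  W  L  W  L  W  L  W  L  W  L  W  L  W  L  W  L  W  L  W  L  W  L  W
Position 33 is W, so the first player wins.

First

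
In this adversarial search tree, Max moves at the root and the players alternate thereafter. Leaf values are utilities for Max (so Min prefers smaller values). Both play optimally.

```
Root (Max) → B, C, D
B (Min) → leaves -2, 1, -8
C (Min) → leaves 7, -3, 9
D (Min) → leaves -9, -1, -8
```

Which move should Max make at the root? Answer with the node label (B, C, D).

B (Min): min(-2, 1, -8) = -8
C (Min): min(7, -3, 9) = -3
D (Min): min(-9, -1, -8) = -9
Root (Max): max(-8, -3, -9) = -3
Max picks the child with the highest value: C (value -3).

C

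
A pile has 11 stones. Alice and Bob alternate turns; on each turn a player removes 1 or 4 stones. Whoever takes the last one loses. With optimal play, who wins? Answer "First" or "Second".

Second

Mark each pile size as W (mover wins) or L (mover loses):
i:   0  1  2  3  4  5  6  7  8  9 10 11
     W  L  W  L  W  W  L  W  L  W  W  L
Position 11 is L, so the second player wins.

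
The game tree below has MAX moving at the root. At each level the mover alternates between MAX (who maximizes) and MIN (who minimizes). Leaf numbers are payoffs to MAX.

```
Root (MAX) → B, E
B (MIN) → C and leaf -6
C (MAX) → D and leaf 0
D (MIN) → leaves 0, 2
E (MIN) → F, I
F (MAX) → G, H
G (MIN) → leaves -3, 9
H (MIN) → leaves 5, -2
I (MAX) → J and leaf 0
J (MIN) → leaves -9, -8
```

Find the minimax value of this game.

-2

D (MIN): min(0, 2) = 0
C (MAX): max(0, 0) = 0
B (MIN): min(0, -6) = -6
G (MIN): min(-3, 9) = -3
H (MIN): min(5, -2) = -2
F (MAX): max(-3, -2) = -2
J (MIN): min(-9, -8) = -9
I (MAX): max(-9, 0) = 0
E (MIN): min(-2, 0) = -2
Root (MAX): max(-6, -2) = -2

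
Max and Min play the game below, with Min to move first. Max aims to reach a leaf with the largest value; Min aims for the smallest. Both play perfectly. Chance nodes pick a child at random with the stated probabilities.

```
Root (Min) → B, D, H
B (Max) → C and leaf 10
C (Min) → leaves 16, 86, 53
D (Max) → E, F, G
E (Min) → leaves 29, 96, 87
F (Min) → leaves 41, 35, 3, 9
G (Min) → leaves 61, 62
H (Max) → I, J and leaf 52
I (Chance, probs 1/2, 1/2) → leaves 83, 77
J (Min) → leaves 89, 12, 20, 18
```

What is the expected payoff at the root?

C (Min): min(16, 86, 53) = 16
B (Max): max(16, 10) = 16
E (Min): min(29, 96, 87) = 29
F (Min): min(41, 35, 3, 9) = 3
G (Min): min(61, 62) = 61
D (Max): max(29, 3, 61) = 61
I (Chance): 1/2·83 + 1/2·77 = 80
J (Min): min(89, 12, 20, 18) = 12
H (Max): max(80, 12, 52) = 80
Root (Min): min(16, 61, 80) = 16

16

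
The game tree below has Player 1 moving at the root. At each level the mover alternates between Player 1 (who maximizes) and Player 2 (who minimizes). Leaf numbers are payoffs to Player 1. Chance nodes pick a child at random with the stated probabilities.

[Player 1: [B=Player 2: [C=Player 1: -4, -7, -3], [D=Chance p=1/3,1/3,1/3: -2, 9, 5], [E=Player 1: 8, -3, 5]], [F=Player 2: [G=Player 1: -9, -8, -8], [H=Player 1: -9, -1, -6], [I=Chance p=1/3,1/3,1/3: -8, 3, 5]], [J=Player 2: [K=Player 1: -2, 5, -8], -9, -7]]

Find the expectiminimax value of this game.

-3

C (Player 1): max(-4, -7, -3) = -3
D (Chance): 1/3·-2 + 1/3·9 + 1/3·5 = 4
E (Player 1): max(8, -3, 5) = 8
B (Player 2): min(-3, 4, 8) = -3
G (Player 1): max(-9, -8, -8) = -8
H (Player 1): max(-9, -1, -6) = -1
I (Chance): 1/3·-8 + 1/3·3 + 1/3·5 = 0
F (Player 2): min(-8, -1, 0) = -8
K (Player 1): max(-2, 5, -8) = 5
J (Player 2): min(5, -9, -7) = -9
Root (Player 1): max(-3, -8, -9) = -3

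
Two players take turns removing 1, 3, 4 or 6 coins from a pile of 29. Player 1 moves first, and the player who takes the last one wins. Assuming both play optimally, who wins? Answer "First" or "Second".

First

i:   0  1  2  3  4  5  6  7  8  9 10 11 12 13 14 15 16 17 18 19 20 21 22 23 24 25 26 27 28 29
     L  W  L  W  W  W  W  L  W  L  W  W  W  W  L  W  L  W  W  W  W  L  W  L  W  W  W  W  L  W
Position 29 is W, so the first player wins.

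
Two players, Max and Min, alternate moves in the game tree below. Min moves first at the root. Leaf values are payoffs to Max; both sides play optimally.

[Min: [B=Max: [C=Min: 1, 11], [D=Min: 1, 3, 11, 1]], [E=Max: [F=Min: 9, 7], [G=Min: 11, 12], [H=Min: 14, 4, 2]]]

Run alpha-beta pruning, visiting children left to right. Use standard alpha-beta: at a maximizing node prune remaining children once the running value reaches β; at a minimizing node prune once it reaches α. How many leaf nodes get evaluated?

C [α=-∞,β=+∞]: v=1
D [α=1,β=+∞]: v=1 after child 1 ≤ α → α-cutoff, skip 3
B [α=-∞,β=+∞]: v=1
F [α=-∞,β=1]: v=7
E [α=-∞,β=1]: v=7 after child 1 ≥ β → β-cutoff, skip 2
Root [α=-∞,β=+∞]: v=1
Leaves evaluated: 5 of 13.

5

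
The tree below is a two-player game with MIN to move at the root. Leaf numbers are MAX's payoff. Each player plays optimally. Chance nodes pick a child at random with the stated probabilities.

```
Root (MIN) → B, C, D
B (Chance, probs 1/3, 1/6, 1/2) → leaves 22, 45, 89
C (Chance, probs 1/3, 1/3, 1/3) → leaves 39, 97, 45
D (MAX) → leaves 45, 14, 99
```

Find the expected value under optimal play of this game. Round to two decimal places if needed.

B (Chance): 1/3·22 + 1/6·45 + 1/2·89 = 59.33
C (Chance): 1/3·39 + 1/3·97 + 1/3·45 = 60.33
D (MAX): max(45, 14, 99) = 99
Root (MIN): min(59.33, 60.33, 99) = 59.33

59.33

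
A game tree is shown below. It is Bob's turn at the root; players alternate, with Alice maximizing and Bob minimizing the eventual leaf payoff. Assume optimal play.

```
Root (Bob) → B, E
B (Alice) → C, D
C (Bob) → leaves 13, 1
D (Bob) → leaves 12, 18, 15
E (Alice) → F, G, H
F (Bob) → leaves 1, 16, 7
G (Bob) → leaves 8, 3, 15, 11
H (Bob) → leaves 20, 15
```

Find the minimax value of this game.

C (Bob): min(13, 1) = 1
D (Bob): min(12, 18, 15) = 12
B (Alice): max(1, 12) = 12
F (Bob): min(1, 16, 7) = 1
G (Bob): min(8, 3, 15, 11) = 3
H (Bob): min(20, 15) = 15
E (Alice): max(1, 3, 15) = 15
Root (Bob): min(12, 15) = 12

12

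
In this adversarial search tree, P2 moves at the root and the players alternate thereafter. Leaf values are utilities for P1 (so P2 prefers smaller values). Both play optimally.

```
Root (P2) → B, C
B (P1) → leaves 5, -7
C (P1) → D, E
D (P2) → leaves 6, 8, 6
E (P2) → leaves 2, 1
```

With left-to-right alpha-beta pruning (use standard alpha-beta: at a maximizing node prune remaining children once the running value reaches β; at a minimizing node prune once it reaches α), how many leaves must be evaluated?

5

B [α=-∞,β=+∞]: v=5
D [α=-∞,β=5]: v=6
C [α=-∞,β=5]: v=6 after child 1 ≥ β → β-cutoff, skip 1
Root [α=-∞,β=+∞]: v=5
Leaves evaluated: 5 of 7.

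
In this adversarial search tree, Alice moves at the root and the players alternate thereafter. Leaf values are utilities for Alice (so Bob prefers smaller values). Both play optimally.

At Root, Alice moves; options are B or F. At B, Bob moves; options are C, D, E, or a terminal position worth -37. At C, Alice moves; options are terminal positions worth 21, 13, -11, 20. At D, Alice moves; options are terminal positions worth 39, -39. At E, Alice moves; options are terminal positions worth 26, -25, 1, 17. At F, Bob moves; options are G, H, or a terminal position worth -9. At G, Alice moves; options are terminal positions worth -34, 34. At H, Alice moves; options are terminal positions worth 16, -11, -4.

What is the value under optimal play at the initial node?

-9

C (Alice): max(21, 13, -11, 20) = 21
D (Alice): max(39, -39) = 39
E (Alice): max(26, -25, 1, 17) = 26
B (Bob): min(21, 39, 26, -37) = -37
G (Alice): max(-34, 34) = 34
H (Alice): max(16, -11, -4) = 16
F (Bob): min(34, 16, -9) = -9
Root (Alice): max(-37, -9) = -9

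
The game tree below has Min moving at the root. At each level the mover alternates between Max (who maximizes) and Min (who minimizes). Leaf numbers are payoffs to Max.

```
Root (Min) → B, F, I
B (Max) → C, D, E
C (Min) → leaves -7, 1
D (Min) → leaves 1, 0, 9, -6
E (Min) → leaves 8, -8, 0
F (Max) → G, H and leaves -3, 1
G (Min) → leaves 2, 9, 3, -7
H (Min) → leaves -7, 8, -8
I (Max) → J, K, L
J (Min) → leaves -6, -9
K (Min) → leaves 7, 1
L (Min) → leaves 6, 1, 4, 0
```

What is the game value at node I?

1

J: min(-6, -9) = -9
K: min(7, 1) = 1
L: min(6, 1, 4, 0) = 0
I: max(-9, 1, 0) = 1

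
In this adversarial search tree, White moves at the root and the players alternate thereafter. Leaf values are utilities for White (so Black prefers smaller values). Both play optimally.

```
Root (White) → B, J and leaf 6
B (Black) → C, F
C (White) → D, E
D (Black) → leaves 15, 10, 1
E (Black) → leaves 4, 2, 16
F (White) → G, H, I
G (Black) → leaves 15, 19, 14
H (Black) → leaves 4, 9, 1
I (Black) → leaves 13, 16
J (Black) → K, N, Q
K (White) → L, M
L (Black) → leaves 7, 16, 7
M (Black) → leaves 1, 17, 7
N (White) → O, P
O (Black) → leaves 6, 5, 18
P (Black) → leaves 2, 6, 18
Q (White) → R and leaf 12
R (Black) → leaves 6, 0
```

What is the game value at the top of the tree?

D (Black): min(15, 10, 1) = 1
E (Black): min(4, 2, 16) = 2
C (White): max(1, 2) = 2
G (Black): min(15, 19, 14) = 14
H (Black): min(4, 9, 1) = 1
I (Black): min(13, 16) = 13
F (White): max(14, 1, 13) = 14
B (Black): min(2, 14) = 2
L (Black): min(7, 16, 7) = 7
M (Black): min(1, 17, 7) = 1
K (White): max(7, 1) = 7
O (Black): min(6, 5, 18) = 5
P (Black): min(2, 6, 18) = 2
N (White): max(5, 2) = 5
R (Black): min(6, 0) = 0
Q (White): max(0, 12) = 12
J (Black): min(7, 5, 12) = 5
Root (White): max(2, 5, 6) = 6

6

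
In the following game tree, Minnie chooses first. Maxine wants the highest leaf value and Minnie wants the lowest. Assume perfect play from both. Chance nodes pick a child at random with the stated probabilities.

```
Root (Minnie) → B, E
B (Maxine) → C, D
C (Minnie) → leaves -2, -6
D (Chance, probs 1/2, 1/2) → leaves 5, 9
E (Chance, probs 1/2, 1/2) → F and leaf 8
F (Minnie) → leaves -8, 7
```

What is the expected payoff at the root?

0

C (Minnie): min(-2, -6) = -6
D (Chance): 1/2·5 + 1/2·9 = 7
B (Maxine): max(-6, 7) = 7
F (Minnie): min(-8, 7) = -8
E (Chance): 1/2·-8 + 1/2·8 = 0
Root (Minnie): min(7, 0) = 0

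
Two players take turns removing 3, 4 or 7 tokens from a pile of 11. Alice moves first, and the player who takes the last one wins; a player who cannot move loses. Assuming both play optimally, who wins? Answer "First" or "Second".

Compute winning (W) and losing (L) positions by backward induction:
i:   0  1  2  3  4  5  6  7  8  9 10 11
     L  L  L  W  W  W  W  W  W  W  L  L
Position 11 is L, so the second player wins.

Second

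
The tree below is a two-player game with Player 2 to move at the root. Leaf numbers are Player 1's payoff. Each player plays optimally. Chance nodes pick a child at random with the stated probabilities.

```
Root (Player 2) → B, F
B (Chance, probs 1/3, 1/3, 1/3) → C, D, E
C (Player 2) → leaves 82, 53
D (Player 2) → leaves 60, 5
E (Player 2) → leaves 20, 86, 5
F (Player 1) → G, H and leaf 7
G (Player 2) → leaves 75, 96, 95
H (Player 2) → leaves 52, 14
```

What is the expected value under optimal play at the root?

C (Player 2): min(82, 53) = 53
D (Player 2): min(60, 5) = 5
E (Player 2): min(20, 86, 5) = 5
B (Chance): 1/3·53 + 1/3·5 + 1/3·5 = 21
G (Player 2): min(75, 96, 95) = 75
H (Player 2): min(52, 14) = 14
F (Player 1): max(75, 14, 7) = 75
Root (Player 2): min(21, 75) = 21

21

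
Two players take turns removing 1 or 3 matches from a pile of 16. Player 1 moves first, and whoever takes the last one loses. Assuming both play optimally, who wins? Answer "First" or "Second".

Compute winning (W) and losing (L) positions by backward induction:
i:   0  1  2  3  4  5  6  7  8  9 10 11 12 13 14 15 16
     W  L  W  L  W  L  W  L  W  L  W  L  W  L  W  L  W
Position 16 is W, so the first player wins.

First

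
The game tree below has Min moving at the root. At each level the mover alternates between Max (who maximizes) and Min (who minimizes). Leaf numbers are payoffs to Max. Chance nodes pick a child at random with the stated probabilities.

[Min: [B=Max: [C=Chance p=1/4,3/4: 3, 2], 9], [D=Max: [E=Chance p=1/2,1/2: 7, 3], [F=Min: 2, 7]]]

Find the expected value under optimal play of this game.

5

C (Chance): 1/4·3 + 3/4·2 = 2.25
B (Max): max(2.25, 9) = 9
E (Chance): 1/2·7 + 1/2·3 = 5
F (Min): min(2, 7) = 2
D (Max): max(5, 2) = 5
Root (Min): min(9, 5) = 5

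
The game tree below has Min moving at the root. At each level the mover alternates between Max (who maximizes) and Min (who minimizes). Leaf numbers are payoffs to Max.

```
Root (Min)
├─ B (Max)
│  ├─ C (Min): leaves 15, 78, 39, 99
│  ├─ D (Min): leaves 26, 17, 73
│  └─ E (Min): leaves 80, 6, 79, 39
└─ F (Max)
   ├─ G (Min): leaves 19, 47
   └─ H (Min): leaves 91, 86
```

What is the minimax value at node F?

86

G: min(19, 47) = 19
H: min(91, 86) = 86
F: max(19, 86) = 86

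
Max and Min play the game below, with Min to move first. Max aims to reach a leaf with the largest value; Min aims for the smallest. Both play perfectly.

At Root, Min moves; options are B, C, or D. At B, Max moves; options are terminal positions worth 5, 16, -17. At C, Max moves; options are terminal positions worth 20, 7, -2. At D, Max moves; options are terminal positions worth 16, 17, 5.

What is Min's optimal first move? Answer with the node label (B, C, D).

B

B (Max): max(5, 16, -17) = 16
C (Max): max(20, 7, -2) = 20
D (Max): max(16, 17, 5) = 17
Root (Min): min(16, 20, 17) = 16
Min picks the child with the lowest value: B (value 16).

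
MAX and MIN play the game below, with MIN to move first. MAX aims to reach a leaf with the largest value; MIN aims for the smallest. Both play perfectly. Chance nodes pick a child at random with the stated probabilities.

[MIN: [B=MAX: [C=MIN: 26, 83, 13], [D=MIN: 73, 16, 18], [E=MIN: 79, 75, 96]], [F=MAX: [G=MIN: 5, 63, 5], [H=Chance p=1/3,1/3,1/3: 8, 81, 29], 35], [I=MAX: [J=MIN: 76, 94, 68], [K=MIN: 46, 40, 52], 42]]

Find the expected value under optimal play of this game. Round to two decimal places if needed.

C (MIN): min(26, 83, 13) = 13
D (MIN): min(73, 16, 18) = 16
E (MIN): min(79, 75, 96) = 75
B (MAX): max(13, 16, 75) = 75
G (MIN): min(5, 63, 5) = 5
H (Chance): 1/3·8 + 1/3·81 + 1/3·29 = 39.33
F (MAX): max(5, 39.33, 35) = 39.33
J (MIN): min(76, 94, 68) = 68
K (MIN): min(46, 40, 52) = 40
I (MAX): max(68, 40, 42) = 68
Root (MIN): min(75, 39.33, 68) = 39.33

39.33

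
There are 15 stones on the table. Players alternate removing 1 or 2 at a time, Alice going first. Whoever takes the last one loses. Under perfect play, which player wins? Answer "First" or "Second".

First

Positions where the player to move wins (W) vs loses (L):
i:   0  1  2  3  4  5  6  7  8  9 10 11 12 13 14 15
     W  L  W  W  L  W  W  L  W  W  L  W  W  L  W  W
Position 15 is W, so the first player wins.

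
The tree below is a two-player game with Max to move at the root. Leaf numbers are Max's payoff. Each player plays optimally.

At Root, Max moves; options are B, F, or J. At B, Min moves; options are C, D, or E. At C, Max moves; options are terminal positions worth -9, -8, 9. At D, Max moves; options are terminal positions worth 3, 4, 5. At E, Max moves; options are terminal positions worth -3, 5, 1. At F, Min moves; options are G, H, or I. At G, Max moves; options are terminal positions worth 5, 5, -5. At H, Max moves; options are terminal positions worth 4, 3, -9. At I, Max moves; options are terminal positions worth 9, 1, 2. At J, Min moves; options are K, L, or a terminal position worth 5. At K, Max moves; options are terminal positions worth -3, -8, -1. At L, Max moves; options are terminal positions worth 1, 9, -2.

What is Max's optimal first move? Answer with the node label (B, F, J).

C (Max): max(-9, -8, 9) = 9
D (Max): max(3, 4, 5) = 5
E (Max): max(-3, 5, 1) = 5
B (Min): min(9, 5, 5) = 5
G (Max): max(5, 5, -5) = 5
H (Max): max(4, 3, -9) = 4
I (Max): max(9, 1, 2) = 9
F (Min): min(5, 4, 9) = 4
K (Max): max(-3, -8, -1) = -1
L (Max): max(1, 9, -2) = 9
J (Min): min(-1, 9, 5) = -1
Root (Max): max(5, 4, -1) = 5
Max picks the child with the highest value: B (value 5).

B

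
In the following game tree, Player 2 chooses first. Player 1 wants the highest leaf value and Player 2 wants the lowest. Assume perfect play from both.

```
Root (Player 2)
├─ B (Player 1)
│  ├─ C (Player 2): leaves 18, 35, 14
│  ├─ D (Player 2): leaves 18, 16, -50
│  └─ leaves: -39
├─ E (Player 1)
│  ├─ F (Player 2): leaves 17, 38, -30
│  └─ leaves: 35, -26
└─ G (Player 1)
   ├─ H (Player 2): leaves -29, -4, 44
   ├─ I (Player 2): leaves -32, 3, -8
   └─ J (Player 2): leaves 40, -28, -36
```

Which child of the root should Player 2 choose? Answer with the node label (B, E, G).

G

C (Player 2): min(18, 35, 14) = 14
D (Player 2): min(18, 16, -50) = -50
B (Player 1): max(14, -50, -39) = 14
F (Player 2): min(17, 38, -30) = -30
E (Player 1): max(-30, 35, -26) = 35
H (Player 2): min(-29, -4, 44) = -29
I (Player 2): min(-32, 3, -8) = -32
J (Player 2): min(40, -28, -36) = -36
G (Player 1): max(-29, -32, -36) = -29
Root (Player 2): min(14, 35, -29) = -29
Player 2 picks the child with the lowest value: G (value -29).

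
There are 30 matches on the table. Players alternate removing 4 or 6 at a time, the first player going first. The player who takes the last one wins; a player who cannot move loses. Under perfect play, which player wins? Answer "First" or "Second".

Second

Compute winning (W) and losing (L) positions by backward induction:
i:   0  1  2  3  4  5  6  7  8  9 10 11 12 13 14 15 16 17 18 19 20 21 22 23 24 25 26 27 28 29 30
     L  L  L  L  W  W  W  W  W  W  L  L  L  L  W  W  W  W  W  W  L  L  L  L  W  W  W  W  W  W  L
Position 30 is L, so the second player wins.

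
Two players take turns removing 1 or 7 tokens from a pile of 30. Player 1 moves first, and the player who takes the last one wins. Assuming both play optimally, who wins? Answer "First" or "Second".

Second

Mark each pile size as W (mover wins) or L (mover loses):
i:   0  1  2  3  4  5  6  7  8  9 10 11 12 13 14 15 16 17 18 19 20 21 22 23 24 25 26 27 28 29 30
     L  W  L  W  L  W  L  W  L  W  L  W  L  W  L  W  L  W  L  W  L  W  L  W  L  W  L  W  L  W  L
Position 30 is L, so the second player wins.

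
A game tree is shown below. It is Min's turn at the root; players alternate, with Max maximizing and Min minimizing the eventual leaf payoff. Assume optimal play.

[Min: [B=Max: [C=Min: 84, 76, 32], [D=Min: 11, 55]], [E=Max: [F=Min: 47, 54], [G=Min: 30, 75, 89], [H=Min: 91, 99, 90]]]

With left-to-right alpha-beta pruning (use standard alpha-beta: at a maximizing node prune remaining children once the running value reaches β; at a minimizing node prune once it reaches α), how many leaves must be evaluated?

C [α=-∞,β=+∞]: v=32
D [α=32,β=+∞]: v=11 after child 1 ≤ α → α-cutoff, skip 1
B [α=-∞,β=+∞]: v=32
F [α=-∞,β=32]: v=47
E [α=-∞,β=32]: v=47 after child 1 ≥ β → β-cutoff, skip 2
Root [α=-∞,β=+∞]: v=32
Leaves evaluated: 6 of 13.

6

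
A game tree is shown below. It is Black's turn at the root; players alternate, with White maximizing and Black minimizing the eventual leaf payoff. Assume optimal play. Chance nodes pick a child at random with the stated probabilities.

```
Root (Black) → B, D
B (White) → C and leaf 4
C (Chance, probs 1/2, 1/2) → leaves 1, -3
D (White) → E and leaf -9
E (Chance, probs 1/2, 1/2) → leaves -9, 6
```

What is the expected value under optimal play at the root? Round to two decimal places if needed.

C (Chance): 1/2·1 + 1/2·-3 = -1
B (White): max(-1, 4) = 4
E (Chance): 1/2·-9 + 1/2·6 = -1.5
D (White): max(-1.5, -9) = -1.5
Root (Black): min(4, -1.5) = -1.5

-1.5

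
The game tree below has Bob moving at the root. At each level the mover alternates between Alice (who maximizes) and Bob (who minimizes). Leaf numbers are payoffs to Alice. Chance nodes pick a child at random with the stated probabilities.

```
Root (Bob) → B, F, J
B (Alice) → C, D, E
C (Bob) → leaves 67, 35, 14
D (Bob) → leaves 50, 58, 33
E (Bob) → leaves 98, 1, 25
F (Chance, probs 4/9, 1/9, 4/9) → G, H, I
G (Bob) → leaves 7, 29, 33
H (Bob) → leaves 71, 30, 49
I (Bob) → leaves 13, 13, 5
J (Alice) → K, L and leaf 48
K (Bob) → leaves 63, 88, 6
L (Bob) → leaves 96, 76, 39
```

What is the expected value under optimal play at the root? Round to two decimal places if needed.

8.67

C (Bob): min(67, 35, 14) = 14
D (Bob): min(50, 58, 33) = 33
E (Bob): min(98, 1, 25) = 1
B (Alice): max(14, 33, 1) = 33
G (Bob): min(7, 29, 33) = 7
H (Bob): min(71, 30, 49) = 30
I (Bob): min(13, 13, 5) = 5
F (Chance): 4/9·7 + 1/9·30 + 4/9·5 = 8.67
K (Bob): min(63, 88, 6) = 6
L (Bob): min(96, 76, 39) = 39
J (Alice): max(6, 39, 48) = 48
Root (Bob): min(33, 8.67, 48) = 8.67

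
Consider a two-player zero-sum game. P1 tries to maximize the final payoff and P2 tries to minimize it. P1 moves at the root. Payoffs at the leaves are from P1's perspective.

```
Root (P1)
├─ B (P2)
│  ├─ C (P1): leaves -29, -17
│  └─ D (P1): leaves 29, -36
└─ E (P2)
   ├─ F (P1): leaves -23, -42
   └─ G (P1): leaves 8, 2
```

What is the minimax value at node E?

F: max(-23, -42) = -23
G: max(8, 2) = 8
E: min(-23, 8) = -23

-23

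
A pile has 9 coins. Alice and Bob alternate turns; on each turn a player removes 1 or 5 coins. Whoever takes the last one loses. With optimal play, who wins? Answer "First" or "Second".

Compute winning (W) and losing (L) positions by backward induction:
i:   0  1  2  3  4  5  6  7  8  9
     W  L  W  L  W  L  W  L  W  L
Position 9 is L, so the second player wins.

Second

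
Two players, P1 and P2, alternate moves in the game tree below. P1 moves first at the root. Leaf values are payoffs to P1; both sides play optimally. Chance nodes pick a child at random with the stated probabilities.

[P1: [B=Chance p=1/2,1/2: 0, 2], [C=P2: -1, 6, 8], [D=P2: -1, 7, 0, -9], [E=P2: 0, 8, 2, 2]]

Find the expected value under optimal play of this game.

1

B (Chance): 1/2·0 + 1/2·2 = 1
C (P2): min(-1, 6, 8) = -1
D (P2): min(-1, 7, 0, -9) = -9
E (P2): min(0, 8, 2, 2) = 0
Root (P1): max(1, -1, -9, 0) = 1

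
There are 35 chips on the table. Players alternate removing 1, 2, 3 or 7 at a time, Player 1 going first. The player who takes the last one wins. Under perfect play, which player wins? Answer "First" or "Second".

Mark each pile size as W (mover wins) or L (mover loses):
i:   0  1  2  3  4  5  6  7  8  9 10 11 12 13 14 15 16 17 18 19 20 21 22 23 24 25 26 27 28 29 30 31 32 33 34 35
     L  W  W  W  L  W  W  W  L  W  W  W  L  W  W  W  L  W  W  W  L  W  W  W  L  W  W  W  L  W  W  W  L  W  W  W
Position 35 is W, so the first player wins.

First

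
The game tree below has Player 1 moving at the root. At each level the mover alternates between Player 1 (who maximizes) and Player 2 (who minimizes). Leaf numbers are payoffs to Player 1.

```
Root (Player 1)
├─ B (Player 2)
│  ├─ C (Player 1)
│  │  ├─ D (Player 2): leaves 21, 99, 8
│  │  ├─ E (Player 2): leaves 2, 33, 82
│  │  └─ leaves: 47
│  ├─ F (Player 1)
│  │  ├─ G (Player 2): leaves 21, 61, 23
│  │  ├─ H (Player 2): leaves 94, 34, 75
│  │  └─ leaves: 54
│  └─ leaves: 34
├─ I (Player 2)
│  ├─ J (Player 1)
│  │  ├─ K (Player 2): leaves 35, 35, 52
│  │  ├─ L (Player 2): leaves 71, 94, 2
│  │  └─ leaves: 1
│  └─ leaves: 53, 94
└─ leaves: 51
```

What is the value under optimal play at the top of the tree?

D (Player 2): min(21, 99, 8) = 8
E (Player 2): min(2, 33, 82) = 2
C (Player 1): max(8, 2, 47) = 47
G (Player 2): min(21, 61, 23) = 21
H (Player 2): min(94, 34, 75) = 34
F (Player 1): max(21, 34, 54) = 54
B (Player 2): min(47, 54, 34) = 34
K (Player 2): min(35, 35, 52) = 35
L (Player 2): min(71, 94, 2) = 2
J (Player 1): max(35, 2, 1) = 35
I (Player 2): min(35, 53, 94) = 35
Root (Player 1): max(34, 35, 51) = 51

51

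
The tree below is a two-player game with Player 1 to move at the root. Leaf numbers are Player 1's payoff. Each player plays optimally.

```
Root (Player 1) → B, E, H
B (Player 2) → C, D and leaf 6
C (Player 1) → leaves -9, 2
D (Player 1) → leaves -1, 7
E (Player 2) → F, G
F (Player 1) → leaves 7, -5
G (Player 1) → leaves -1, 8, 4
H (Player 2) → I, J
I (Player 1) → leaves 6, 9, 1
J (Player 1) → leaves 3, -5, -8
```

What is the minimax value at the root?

C (Player 1): max(-9, 2) = 2
D (Player 1): max(-1, 7) = 7
B (Player 2): min(2, 7, 6) = 2
F (Player 1): max(7, -5) = 7
G (Player 1): max(-1, 8, 4) = 8
E (Player 2): min(7, 8) = 7
I (Player 1): max(6, 9, 1) = 9
J (Player 1): max(3, -5, -8) = 3
H (Player 2): min(9, 3) = 3
Root (Player 1): max(2, 7, 3) = 7

7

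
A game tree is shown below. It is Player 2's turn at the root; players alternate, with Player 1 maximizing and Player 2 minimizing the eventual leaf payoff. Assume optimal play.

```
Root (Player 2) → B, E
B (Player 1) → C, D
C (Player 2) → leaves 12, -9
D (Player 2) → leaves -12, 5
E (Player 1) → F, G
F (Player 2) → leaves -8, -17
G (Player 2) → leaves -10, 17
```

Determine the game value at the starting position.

C (Player 2): min(12, -9) = -9
D (Player 2): min(-12, 5) = -12
B (Player 1): max(-9, -12) = -9
F (Player 2): min(-8, -17) = -17
G (Player 2): min(-10, 17) = -10
E (Player 1): max(-17, -10) = -10
Root (Player 2): min(-9, -10) = -10

-10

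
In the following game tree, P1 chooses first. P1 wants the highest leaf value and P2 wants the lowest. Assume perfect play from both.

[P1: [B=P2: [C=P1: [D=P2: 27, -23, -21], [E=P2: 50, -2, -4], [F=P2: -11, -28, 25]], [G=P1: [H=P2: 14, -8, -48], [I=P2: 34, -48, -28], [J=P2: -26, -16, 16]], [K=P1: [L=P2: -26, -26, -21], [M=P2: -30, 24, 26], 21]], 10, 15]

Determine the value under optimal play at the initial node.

D (P2): min(27, -23, -21) = -23
E (P2): min(50, -2, -4) = -4
F (P2): min(-11, -28, 25) = -28
C (P1): max(-23, -4, -28) = -4
H (P2): min(14, -8, -48) = -48
I (P2): min(34, -48, -28) = -48
J (P2): min(-26, -16, 16) = -26
G (P1): max(-48, -48, -26) = -26
L (P2): min(-26, -26, -21) = -26
M (P2): min(-30, 24, 26) = -30
K (P1): max(-26, -30, 21) = 21
B (P2): min(-4, -26, 21) = -26
Root (P1): max(-26, 10, 15) = 15

15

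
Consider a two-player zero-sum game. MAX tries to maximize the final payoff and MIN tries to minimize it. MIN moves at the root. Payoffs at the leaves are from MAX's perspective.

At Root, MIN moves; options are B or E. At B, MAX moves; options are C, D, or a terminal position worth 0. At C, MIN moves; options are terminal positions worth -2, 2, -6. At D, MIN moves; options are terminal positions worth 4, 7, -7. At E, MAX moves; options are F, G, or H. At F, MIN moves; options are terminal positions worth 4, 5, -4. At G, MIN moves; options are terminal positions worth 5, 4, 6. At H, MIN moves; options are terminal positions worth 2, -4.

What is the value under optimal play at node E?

4

F: min(4, 5, -4) = -4
G: min(5, 4, 6) = 4
H: min(2, -4) = -4
E: max(-4, 4, -4) = 4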